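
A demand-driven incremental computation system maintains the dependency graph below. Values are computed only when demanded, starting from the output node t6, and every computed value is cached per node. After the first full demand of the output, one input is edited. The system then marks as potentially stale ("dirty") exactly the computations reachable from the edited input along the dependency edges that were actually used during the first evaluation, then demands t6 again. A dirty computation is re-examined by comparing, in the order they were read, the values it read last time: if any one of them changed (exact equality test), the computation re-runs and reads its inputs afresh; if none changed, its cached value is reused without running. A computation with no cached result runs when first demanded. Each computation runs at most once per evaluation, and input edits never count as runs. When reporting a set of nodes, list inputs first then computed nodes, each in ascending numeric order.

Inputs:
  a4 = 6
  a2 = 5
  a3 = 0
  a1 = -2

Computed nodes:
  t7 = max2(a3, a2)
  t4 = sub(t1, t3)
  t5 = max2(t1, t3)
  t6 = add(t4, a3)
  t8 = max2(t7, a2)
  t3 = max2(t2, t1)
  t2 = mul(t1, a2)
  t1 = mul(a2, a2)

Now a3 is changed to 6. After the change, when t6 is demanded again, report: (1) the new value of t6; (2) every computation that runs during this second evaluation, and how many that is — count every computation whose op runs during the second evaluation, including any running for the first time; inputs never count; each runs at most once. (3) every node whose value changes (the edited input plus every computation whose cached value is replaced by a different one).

New value of t6: -94.
Computations that run: t6 — 1 in total.
Values that change: a3, t6.

First evaluation (everything demanded from the output):
  t1 = mul(5, 5) = 25
  t2 = mul(25, 5) = 125
  t3 = max2(125, 25) = 125
  t4 = sub(25, 125) = -100
  t6 = add(-100, 0) = -100

Propagation after the edit:
  t6: runs — a3 0->6; result -94.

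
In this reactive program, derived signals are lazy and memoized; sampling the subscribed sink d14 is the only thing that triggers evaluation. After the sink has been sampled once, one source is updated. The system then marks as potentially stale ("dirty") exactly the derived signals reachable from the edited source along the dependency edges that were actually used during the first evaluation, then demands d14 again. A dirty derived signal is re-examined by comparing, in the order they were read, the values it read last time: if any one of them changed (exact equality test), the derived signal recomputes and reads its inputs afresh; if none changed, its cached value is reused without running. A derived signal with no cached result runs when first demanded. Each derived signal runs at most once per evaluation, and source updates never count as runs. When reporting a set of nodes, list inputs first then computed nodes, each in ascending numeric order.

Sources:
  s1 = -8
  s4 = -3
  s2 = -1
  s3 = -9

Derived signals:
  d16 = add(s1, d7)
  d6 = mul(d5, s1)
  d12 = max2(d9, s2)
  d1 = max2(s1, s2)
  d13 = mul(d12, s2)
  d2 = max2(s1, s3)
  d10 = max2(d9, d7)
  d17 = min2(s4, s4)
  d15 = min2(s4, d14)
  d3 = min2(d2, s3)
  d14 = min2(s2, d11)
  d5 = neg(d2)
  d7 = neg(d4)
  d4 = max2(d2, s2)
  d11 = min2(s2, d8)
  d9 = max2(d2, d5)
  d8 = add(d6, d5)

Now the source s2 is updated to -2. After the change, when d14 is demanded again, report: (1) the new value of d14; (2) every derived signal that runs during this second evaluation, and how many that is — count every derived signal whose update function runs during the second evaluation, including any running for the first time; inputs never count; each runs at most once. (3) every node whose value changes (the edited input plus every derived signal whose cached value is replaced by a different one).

Demanding d14 again yields -56.
2 derived signals run: d11, d14.
The nodes whose values change: s2.

First demand of the output computes:
  d2 = max2(-8, -9) = -8
  d5 = neg(-8) = 8
  d6 = mul(8, -8) = -64
  d8 = add(-64, 8) = -56
  d11 = min2(-1, -56) = -56
  d14 = min2(-1, -56) = -56

After the edit, cleaning proceeds:
  d11: a read changed (s2 -1->-2) — executes, giving -56 — identical to its old value.
  d14: a read changed (s2 -1->-2) — executes, giving -56 — identical to its old value.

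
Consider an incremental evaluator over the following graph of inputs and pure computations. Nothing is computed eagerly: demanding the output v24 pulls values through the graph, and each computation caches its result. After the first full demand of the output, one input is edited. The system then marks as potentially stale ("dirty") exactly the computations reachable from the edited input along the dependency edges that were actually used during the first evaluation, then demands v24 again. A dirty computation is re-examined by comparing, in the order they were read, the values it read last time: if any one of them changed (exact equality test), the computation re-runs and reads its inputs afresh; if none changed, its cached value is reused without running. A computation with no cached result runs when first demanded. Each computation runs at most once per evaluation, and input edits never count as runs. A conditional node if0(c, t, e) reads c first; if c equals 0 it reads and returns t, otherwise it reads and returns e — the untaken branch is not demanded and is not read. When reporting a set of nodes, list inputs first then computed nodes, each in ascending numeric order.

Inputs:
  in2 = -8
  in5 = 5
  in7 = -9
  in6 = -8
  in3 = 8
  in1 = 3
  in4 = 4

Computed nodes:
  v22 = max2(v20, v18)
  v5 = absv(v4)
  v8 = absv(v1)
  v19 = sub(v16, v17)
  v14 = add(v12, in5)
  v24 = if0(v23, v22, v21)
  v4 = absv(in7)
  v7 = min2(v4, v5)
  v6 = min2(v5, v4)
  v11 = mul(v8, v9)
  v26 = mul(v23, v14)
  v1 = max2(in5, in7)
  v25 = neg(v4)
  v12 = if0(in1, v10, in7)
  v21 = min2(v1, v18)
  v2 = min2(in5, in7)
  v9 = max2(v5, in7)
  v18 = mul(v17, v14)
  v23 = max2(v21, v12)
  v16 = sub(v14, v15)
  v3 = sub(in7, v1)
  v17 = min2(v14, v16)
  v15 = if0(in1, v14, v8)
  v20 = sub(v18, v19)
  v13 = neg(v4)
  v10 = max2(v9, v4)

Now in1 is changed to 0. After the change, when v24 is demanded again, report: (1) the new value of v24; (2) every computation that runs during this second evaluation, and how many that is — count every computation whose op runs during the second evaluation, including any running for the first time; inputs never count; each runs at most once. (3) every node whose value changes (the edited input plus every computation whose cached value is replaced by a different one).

v24 now evaluates to 0.
Run set: v4, v5, v9, v10, v12, v14, v15, v16, v17, v18, v21, v23, v24 (13 run).
Changed values: in1, v12, v14, v15, v16, v17, v18, v21, v23, v24.
The important point: the flipped condition pulls in fresh nodes; v4, v5, v9, v10 run for the first time.

Initial pass — values computed on the first demand:
  v1 = max2(5, -9) = 5
  v8 = absv(5) = 5
  v12 = if0(in1=3 -> else branch in7) = -9
  v14 = add(-9, 5) = -4
  v15 = if0(in1=3 -> else branch v8) = 5
  v16 = sub(-4, 5) = -9
  v17 = min2(-4, -9) = -9
  v18 = mul(-9, -4) = 36
  v21 = min2(5, 36) = 5
  v23 = max2(5, -9) = 5
  v24 = if0(v23=5 -> else branch v21) = 5

Second demand — change propagation:
  v4: newly demanded (no cache) — executes and yields 9.
  v5: newly demanded (no cache) — executes and yields 9.
  v9: newly demanded (no cache) — executes and yields 9.
  v10: newly demanded (no cache) — executes and yields 9.
  v12: re-runs because in1 3->0; new result 9.
  v14: re-runs because v12 -9->9; new result 14.
  v15: re-runs because in1 3->0; new result 14.
  v16: re-runs because v14 -4->14; v15 5->14; new result 0.
  v17: re-runs because v14 -4->14; v16 -9->0; new result 0.
  v18: re-runs because v17 -9->0; v14 -4->14; new result 0.
  v21: re-runs because v18 36->0; new result 0.
  v23: re-runs because v21 5->0; v12 -9->9; new result 9.
  v24: re-runs because v23 5->9; v21 5->0; new result 0.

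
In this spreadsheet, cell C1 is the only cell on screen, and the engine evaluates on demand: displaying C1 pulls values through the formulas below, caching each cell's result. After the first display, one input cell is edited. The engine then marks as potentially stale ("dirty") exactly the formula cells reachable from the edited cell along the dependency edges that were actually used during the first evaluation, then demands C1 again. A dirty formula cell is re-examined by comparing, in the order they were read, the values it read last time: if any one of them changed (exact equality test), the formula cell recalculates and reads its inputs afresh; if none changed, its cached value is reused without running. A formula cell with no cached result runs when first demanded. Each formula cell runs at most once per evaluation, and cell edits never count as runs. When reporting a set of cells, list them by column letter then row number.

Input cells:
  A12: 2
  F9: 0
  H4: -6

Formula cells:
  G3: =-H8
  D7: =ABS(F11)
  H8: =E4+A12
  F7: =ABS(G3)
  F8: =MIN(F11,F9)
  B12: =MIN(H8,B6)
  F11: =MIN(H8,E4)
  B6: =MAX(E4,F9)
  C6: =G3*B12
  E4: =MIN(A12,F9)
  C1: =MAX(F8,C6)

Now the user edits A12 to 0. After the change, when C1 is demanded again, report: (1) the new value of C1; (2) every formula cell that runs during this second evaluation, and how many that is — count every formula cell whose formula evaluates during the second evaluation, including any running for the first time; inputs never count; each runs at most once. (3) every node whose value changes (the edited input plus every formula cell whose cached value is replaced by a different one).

C1 now evaluates to 0.
Run set: B12, C6, E4, F11, G3, H8 (6 run).
Changed values: A12, G3, H8.
The important point: at B6 every value read last time is unchanged, so the dirty flag clears without a run.

Initial pass — values computed on the first demand:
  E4 = MIN(2, 0) = 0
  B6 = MAX(0, 0) = 0
  H8 = 0 + 2 = 2
  B12 = MIN(2, 0) = 0
  F11 = MIN(2, 0) = 0
  F8 = MIN(0, 0) = 0
  G3 = -(2) = -2
  C6 = -2 * 0 = 0
  C1 = MAX(0, 0) = 0

Second demand — change propagation:
  E4: re-runs because A12 2->0; new result 0 (unchanged).
  B6: re-examined; everything it read last time is the same (E4 unchanged, F9 unchanged) — cache 0 kept, no run.
  H8: re-runs because A12 2->0; new result 0.
  B12: re-runs because H8 2->0; new result 0 (unchanged).
  F11: re-runs because H8 2->0; new result 0 (unchanged).
  F8: re-examined; everything it read last time is the same (F11 unchanged, F9 unchanged) — cache 0 kept, no run.
  G3: re-runs because H8 2->0; new result 0.
  C6: re-runs because G3 -2->0; new result 0 (unchanged).
  C1: re-examined; everything it read last time is the same (F8 unchanged, C6 unchanged) — cache 0 kept, no run.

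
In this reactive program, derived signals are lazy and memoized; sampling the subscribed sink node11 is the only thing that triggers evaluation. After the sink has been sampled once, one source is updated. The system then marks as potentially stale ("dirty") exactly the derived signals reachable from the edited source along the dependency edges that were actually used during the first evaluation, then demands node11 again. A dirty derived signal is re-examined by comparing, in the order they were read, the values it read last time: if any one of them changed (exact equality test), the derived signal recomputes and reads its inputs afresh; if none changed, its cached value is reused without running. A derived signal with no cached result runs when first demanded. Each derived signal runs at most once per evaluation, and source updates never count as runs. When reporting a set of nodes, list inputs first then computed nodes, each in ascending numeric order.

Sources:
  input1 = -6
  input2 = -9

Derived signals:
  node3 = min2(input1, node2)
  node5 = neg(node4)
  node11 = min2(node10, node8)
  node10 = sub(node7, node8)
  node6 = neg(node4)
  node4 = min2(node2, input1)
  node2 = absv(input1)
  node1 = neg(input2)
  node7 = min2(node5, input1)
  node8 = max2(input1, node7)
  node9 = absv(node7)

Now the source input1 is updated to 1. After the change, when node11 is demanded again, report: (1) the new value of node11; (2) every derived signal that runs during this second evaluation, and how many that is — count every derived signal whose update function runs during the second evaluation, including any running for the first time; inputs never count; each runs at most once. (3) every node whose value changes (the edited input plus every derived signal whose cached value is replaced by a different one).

Demanding node11 again yields -2.
7 derived signals run: node2, node4, node5, node7, node8, node10, node11.
The nodes whose values change: input1, node2, node4, node5, node7, node8, node10, node11.

First demand of the output computes:
  node2 = absv(-6) = 6
  node4 = min2(6, -6) = -6
  node5 = neg(-6) = 6
  node7 = min2(6, -6) = -6
  node8 = max2(-6, -6) = -6
  node10 = sub(-6, -6) = 0
  node11 = min2(0, -6) = -6

After the edit, cleaning proceeds:
  node2: a read changed (input1 -6->1) — executes, giving 1.
  node4: a read changed (node2 6->1; input1 -6->1) — executes, giving 1.
  node5: a read changed (node4 -6->1) — executes, giving -1.
  node7: a read changed (node5 6->-1; input1 -6->1) — executes, giving -1.
  node8: a read changed (input1 -6->1; node7 -6->-1) — executes, giving 1.
  node10: a read changed (node7 -6->-1; node8 -6->1) — executes, giving -2.
  node11: a read changed (node10 0->-2; node8 -6->1) — executes, giving -2.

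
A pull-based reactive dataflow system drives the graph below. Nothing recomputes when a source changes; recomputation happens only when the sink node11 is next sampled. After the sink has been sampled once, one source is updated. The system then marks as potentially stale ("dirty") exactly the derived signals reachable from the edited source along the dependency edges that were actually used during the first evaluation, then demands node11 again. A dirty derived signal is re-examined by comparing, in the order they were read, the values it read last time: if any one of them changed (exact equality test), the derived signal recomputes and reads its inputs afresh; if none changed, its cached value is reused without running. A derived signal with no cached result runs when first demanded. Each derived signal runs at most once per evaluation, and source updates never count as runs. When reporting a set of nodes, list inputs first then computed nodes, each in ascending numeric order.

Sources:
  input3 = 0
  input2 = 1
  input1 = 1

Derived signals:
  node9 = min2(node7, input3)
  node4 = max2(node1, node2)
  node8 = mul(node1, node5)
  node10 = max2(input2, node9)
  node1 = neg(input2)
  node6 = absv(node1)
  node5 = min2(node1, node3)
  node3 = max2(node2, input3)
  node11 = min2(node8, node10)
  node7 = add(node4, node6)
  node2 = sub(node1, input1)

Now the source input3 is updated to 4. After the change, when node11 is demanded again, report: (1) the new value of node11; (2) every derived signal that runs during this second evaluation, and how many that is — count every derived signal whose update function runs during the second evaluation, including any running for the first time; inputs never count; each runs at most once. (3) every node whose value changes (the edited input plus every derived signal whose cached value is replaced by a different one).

First evaluation (everything demanded from the output):
  node1 = neg(1) = -1
  node2 = sub(-1, 1) = -2
  node3 = max2(-2, 0) = 0
  node4 = max2(-1, -2) = -1
  node5 = min2(-1, 0) = -1
  node6 = absv(-1) = 1
  node7 = add(-1, 1) = 0
  node8 = mul(-1, -1) = 1
  node9 = min2(0, 0) = 0
  node10 = max2(1, 0) = 1
  node11 = min2(1, 1) = 1

Propagation after the edit:
  node3: runs — input3 0->4; result 4.
  node5: runs — node3 0->4; result -1 (same value as before).
  node8: checked — values it read are unchanged (node1 unchanged, node5 unchanged); reused cached 1 without running.
  node9: runs — input3 0->4; result 0 (same value as before).
  node10: checked — values it read are unchanged (input2 unchanged, node9 unchanged); reused cached 1 without running.
  node11: checked — values it read are unchanged (node8 unchanged, node10 unchanged); reused cached 1 without running.

Key observation: the cutoff stops propagation at node8 — its inputs' values are unchanged, so it reuses its cache.

New value of node11: 1.
Derived signals that run: node3, node5, node9 — 3 in total.
Values that change: input3, node3.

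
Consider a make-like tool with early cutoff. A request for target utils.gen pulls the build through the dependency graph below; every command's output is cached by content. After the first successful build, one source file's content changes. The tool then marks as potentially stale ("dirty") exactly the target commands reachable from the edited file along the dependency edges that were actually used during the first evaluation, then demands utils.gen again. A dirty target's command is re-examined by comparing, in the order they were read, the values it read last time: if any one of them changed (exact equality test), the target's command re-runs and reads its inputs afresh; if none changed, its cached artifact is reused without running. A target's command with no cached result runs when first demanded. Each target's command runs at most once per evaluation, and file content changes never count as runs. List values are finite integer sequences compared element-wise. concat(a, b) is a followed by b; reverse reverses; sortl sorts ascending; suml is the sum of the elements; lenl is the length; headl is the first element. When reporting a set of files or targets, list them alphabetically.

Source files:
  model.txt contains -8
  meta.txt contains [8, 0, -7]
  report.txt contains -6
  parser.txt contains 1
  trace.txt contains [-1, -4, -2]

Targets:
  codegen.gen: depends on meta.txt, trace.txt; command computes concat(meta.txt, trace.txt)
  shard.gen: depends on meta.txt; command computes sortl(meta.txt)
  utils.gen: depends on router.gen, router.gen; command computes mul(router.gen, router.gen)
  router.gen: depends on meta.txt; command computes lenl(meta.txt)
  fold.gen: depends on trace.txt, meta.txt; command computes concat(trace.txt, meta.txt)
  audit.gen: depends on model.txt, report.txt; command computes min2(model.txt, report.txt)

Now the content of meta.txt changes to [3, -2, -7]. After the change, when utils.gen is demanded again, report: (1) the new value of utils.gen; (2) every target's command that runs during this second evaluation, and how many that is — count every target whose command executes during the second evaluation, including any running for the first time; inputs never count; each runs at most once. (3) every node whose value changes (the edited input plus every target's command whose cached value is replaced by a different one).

Demanding utils.gen again yields 9.
1 target commands run: router.gen.
The nodes whose values change: meta.txt.
Note the absorption at router.gen: it re-runs yet its value is the same, leaving the output's value untouched.

First demand of the output computes:
  router.gen = lenl([8, 0, -7]) = 3
  utils.gen = mul(3, 3) = 9

After the edit, cleaning proceeds:
  router.gen: a read changed (meta.txt [8, 0, -7]->[3, -2, -7]) — executes, giving 3 — identical to its old value.
  utils.gen: dirty, but its reads are unchanged (router.gen unchanged, router.gen unchanged); cached 9 stands.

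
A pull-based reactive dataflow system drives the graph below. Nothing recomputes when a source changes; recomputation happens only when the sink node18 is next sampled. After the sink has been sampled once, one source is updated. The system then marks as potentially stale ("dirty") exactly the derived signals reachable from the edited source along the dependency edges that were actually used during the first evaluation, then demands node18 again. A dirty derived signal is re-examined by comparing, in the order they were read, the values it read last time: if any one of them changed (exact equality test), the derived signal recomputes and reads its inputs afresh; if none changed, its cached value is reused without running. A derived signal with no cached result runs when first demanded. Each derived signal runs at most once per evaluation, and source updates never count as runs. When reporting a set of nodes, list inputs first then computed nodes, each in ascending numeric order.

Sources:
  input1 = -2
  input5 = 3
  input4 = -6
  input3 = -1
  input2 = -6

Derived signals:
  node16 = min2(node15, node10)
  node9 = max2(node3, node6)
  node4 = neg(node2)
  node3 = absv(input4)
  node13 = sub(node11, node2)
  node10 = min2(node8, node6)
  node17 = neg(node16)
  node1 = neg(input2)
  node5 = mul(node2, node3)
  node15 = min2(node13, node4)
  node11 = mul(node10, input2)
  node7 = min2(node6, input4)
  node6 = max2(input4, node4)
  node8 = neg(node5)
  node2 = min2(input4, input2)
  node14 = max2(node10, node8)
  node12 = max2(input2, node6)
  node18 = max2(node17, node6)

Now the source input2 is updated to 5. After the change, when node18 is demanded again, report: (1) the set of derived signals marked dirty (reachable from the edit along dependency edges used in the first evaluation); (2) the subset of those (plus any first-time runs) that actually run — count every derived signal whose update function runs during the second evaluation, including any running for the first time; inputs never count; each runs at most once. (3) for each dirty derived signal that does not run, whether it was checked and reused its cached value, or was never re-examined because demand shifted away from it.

Marked dirty: node2, node4, node5, node6, node8, node10, node11, node13, node15, node16, node17, node18.
Derived signals that run: node2, node11, node13, node15, node16, node17, node18 — 7 in total.
Checked but reused from cache: node4, node5, node6, node8, node10.
Key observation: the cutoff stops propagation at node4 — its inputs' values are unchanged, so it reuses its cache.

First evaluation (everything demanded from the output):
  node2 = min2(-6, -6) = -6
  node3 = absv(-6) = 6
  node4 = neg(-6) = 6
  node5 = mul(-6, 6) = -36
  node6 = max2(-6, 6) = 6
  node8 = neg(-36) = 36
  node10 = min2(36, 6) = 6
  node11 = mul(6, -6) = -36
  node13 = sub(-36, -6) = -30
  node15 = min2(-30, 6) = -30
  node16 = min2(-30, 6) = -30
  node17 = neg(-30) = 30
  node18 = max2(30, 6) = 30

Propagation after the edit:
  node2: runs — input2 -6->5; result -6 (same value as before).
  node4: checked — values it read are unchanged (node2 unchanged); reused cached 6 without running.
  node5: checked — values it read are unchanged (node2 unchanged, node3 unchanged); reused cached -36 without running.
  node6: checked — values it read are unchanged (input4 unchanged, node4 unchanged); reused cached 6 without running.
  node8: checked — values it read are unchanged (node5 unchanged); reused cached 36 without running.
  node10: checked — values it read are unchanged (node8 unchanged, node6 unchanged); reused cached 6 without running.
  node11: runs — input2 -6->5; result 30.
  node13: runs — node11 -36->30; result 36.
  node15: runs — node13 -30->36; result 6.
  node16: runs — node15 -30->6; result 6.
  node17: runs — node16 -30->6; result -6.
  node18: runs — node17 30->-6; result 6.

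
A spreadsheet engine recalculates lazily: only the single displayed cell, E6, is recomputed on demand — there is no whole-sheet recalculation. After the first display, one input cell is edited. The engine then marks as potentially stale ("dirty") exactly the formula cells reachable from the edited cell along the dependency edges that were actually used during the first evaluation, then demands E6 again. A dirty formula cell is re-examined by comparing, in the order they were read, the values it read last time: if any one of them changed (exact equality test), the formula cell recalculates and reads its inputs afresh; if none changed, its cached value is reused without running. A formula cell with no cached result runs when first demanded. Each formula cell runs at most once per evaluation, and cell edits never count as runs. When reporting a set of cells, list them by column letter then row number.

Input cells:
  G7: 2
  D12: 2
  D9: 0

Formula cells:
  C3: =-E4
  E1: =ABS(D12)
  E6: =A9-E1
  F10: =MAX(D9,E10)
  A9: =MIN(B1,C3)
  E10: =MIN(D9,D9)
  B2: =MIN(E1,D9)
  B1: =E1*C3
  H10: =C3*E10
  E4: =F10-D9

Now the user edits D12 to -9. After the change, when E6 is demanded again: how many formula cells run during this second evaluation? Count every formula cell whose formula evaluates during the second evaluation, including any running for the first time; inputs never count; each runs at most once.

First evaluation (everything demanded from the output):
  E1 = ABS(2) = 2
  E10 = MIN(0, 0) = 0
  F10 = MAX(0, 0) = 0
  E4 = 0 - 0 = 0
  C3 = -(0) = 0
  B1 = 2 * 0 = 0
  A9 = MIN(0, 0) = 0
  E6 = 0 - 2 = -2

Propagation after the edit:
  E1: runs — D12 2->-9; result 9.
  B1: runs — E1 2->9; result 0 (same value as before).
  A9: checked — values it read are unchanged (B1 unchanged, C3 unchanged); reused cached 0 without running.
  E6: runs — E1 2->9; result -9.

Key observation: the cutoff stops propagation at A9 — its inputs' values are unchanged, so it reuses its cache.

Formula cells that run: B1, E1, E6 — 3 in total.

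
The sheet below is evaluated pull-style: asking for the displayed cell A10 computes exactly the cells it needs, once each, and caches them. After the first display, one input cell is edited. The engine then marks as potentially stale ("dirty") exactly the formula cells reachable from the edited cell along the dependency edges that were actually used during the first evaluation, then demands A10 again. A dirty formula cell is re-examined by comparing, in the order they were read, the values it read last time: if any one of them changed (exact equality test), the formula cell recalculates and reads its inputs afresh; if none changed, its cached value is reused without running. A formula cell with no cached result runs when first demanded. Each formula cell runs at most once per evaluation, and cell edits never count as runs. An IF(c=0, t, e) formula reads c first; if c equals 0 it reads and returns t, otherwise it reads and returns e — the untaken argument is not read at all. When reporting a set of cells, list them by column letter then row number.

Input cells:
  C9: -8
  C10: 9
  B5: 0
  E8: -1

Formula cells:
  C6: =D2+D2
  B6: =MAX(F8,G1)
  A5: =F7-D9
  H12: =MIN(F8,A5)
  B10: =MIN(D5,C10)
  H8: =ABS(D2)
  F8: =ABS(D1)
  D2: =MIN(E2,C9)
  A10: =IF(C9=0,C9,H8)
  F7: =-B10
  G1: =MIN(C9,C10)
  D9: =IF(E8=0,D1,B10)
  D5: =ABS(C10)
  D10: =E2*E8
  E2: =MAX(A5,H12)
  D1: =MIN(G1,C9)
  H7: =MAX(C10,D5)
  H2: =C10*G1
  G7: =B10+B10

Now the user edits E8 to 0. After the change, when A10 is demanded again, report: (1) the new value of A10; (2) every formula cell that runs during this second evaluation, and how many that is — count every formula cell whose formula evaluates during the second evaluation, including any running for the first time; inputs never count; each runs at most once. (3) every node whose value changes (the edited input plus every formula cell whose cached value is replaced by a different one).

First demand of the output computes:
  D5 = ABS(9) = 9
  B10 = MIN(9, 9) = 9
  F7 = -(9) = -9
  G1 = MIN(-8, 9) = -8
  D1 = MIN(-8, -8) = -8
  D9 = IF(E8=0: E8=-1 -> else branch B10) = 9
  A5 = -9 - 9 = -18
  F8 = ABS(-8) = 8
  H12 = MIN(8, -18) = -18
  E2 = MAX(-18, -18) = -18
  D2 = MIN(-18, -8) = -18
  H8 = ABS(-18) = 18
  A10 = IF(C9=0: C9=-8 -> else branch H8) = 18

After the edit, cleaning proceeds:
  D9: a read changed (E8 -1->0) — executes, giving -8.
  A5: a read changed (D9 9->-8) — executes, giving -1.
  H12: a read changed (A5 -18->-1) — executes, giving -1.
  E2: a read changed (A5 -18->-1; H12 -18->-1) — executes, giving -1.
  D2: a read changed (E2 -18->-1) — executes, giving -8.
  H8: a read changed (D2 -18->-8) — executes, giving 8.
  A10: a read changed (H8 18->8) — executes, giving 8.

Demanding A10 again yields 8.
7 formula cells run: A5, A10, D2, D9, E2, H8, H12.
The nodes whose values change: A5, A10, D2, D9, E2, E8, H8, H12.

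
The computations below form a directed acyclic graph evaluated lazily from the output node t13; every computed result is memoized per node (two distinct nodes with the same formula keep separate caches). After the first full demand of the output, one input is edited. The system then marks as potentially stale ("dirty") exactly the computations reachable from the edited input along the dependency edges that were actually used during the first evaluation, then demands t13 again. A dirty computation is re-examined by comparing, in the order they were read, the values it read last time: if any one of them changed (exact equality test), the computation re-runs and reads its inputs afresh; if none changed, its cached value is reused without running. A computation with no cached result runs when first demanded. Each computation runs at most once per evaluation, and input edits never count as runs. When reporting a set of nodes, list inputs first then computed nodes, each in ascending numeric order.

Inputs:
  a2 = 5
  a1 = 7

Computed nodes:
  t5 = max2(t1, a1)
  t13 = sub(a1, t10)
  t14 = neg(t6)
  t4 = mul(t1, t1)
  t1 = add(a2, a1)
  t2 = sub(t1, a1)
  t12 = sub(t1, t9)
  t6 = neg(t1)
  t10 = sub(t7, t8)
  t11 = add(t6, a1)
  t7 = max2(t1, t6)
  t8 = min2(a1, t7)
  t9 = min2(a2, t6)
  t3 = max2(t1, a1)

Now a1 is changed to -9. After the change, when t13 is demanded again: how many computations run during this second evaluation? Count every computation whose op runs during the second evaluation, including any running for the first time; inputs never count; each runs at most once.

First demand of the output computes:
  t1 = add(5, 7) = 12
  t6 = neg(12) = -12
  t7 = max2(12, -12) = 12
  t8 = min2(7, 12) = 7
  t10 = sub(12, 7) = 5
  t13 = sub(7, 5) = 2

After the edit, cleaning proceeds:
  t1: a read changed (a1 7->-9) — executes, giving -4.
  t6: a read changed (t1 12->-4) — executes, giving 4.
  t7: a read changed (t1 12->-4; t6 -12->4) — executes, giving 4.
  t8: a read changed (a1 7->-9; t7 12->4) — executes, giving -9.
  t10: a read changed (t7 12->4; t8 7->-9) — executes, giving 13.
  t13: a read changed (a1 7->-9; t10 5->13) — executes, giving -22.

6 computations run: t1, t6, t7, t8, t10, t13.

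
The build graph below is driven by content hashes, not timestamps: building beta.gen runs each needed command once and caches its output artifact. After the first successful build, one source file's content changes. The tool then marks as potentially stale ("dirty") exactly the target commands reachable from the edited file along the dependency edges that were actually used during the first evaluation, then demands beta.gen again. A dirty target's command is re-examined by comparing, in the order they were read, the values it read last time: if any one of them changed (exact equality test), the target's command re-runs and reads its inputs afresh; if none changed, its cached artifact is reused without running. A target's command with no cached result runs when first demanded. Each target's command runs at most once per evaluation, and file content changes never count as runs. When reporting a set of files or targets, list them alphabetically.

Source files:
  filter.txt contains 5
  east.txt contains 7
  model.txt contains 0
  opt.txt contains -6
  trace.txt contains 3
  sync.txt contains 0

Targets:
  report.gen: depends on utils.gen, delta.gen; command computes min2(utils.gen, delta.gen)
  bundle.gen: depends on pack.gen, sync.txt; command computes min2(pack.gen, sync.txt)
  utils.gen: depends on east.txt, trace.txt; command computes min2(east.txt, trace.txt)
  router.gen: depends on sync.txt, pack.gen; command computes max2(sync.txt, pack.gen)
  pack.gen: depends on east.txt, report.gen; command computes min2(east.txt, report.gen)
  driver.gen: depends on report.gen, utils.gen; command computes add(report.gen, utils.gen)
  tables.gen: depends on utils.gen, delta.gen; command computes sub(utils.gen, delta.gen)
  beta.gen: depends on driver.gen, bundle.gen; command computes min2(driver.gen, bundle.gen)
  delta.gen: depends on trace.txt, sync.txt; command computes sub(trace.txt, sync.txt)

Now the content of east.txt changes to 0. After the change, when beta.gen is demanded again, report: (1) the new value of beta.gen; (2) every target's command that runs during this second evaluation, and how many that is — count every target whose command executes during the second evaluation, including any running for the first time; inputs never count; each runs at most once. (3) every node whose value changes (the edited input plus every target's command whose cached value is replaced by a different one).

Initial pass — values computed on the first demand:
  delta.gen = sub(3, 0) = 3
  utils.gen = min2(7, 3) = 3
  report.gen = min2(3, 3) = 3
  driver.gen = add(3, 3) = 6
  pack.gen = min2(7, 3) = 3
  bundle.gen = min2(3, 0) = 0
  beta.gen = min2(6, 0) = 0

Second demand — change propagation:
  utils.gen: re-runs because east.txt 7->0; new result 0.
  report.gen: re-runs because utils.gen 3->0; new result 0.
  driver.gen: re-runs because report.gen 3->0; utils.gen 3->0; new result 0.
  pack.gen: re-runs because east.txt 7->0; report.gen 3->0; new result 0.
  bundle.gen: re-runs because pack.gen 3->0; new result 0 (unchanged).
  beta.gen: re-runs because driver.gen 6->0; new result 0 (unchanged).

beta.gen now evaluates to 0.
Run set: beta.gen, bundle.gen, driver.gen, pack.gen, report.gen, utils.gen (6 run).
Changed values: driver.gen, east.txt, pack.gen, report.gen, utils.gen.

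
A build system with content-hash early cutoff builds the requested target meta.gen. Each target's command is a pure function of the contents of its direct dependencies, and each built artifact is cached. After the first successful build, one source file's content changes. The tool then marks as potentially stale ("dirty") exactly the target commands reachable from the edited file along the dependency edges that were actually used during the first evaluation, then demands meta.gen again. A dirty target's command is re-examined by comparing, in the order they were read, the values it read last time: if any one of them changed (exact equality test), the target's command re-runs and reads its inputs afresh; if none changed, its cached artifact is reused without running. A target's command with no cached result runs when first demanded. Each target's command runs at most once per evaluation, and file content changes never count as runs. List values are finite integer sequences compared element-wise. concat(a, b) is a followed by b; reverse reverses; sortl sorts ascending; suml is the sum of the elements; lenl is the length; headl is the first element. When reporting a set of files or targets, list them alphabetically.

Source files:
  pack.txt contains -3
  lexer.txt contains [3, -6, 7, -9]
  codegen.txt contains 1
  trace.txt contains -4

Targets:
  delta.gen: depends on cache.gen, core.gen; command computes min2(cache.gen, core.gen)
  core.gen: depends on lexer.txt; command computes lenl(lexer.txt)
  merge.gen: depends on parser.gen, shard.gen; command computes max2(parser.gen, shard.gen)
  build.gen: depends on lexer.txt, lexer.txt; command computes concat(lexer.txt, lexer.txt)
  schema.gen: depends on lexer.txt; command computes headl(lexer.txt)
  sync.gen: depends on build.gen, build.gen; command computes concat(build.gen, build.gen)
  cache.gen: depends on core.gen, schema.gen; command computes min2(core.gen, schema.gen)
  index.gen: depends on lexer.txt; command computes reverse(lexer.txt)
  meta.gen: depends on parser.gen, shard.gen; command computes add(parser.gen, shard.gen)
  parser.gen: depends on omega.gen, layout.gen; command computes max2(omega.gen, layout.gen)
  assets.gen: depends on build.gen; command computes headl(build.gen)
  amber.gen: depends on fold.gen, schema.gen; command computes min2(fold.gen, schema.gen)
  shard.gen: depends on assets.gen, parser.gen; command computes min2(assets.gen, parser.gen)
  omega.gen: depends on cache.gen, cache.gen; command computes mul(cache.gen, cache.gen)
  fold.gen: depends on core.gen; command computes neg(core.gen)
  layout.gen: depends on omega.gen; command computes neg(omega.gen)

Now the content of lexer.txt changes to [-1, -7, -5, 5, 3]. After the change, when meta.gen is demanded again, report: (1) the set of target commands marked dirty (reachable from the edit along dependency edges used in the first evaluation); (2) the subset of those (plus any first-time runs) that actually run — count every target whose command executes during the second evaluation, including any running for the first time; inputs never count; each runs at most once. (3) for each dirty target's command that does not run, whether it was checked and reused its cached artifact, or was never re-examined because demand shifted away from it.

Marked dirty: assets.gen, build.gen, cache.gen, core.gen, layout.gen, meta.gen, omega.gen, parser.gen, schema.gen, shard.gen.
Target commands that run: assets.gen, build.gen, cache.gen, core.gen, layout.gen, meta.gen, omega.gen, parser.gen, schema.gen, shard.gen — 10 in total.
Every dirty target's command ran.

First evaluation (everything demanded from the output):
  build.gen = concat([3, -6, 7, -9], [3, -6, 7, -9]) = [3, -6, 7, -9, 3, -6, 7, -9]
  assets.gen = headl([3, -6, 7, -9, 3, -6, 7, -9]) = 3
  core.gen = lenl([3, -6, 7, -9]) = 4
  schema.gen = headl([3, -6, 7, -9]) = 3
  cache.gen = min2(4, 3) = 3
  omega.gen = mul(3, 3) = 9
  layout.gen = neg(9) = -9
  parser.gen = max2(9, -9) = 9
  shard.gen = min2(3, 9) = 3
  meta.gen = add(9, 3) = 12

Propagation after the edit:
  build.gen: runs — lexer.txt [3, -6, 7, -9]->[-1, -7, -5, 5, 3]; lexer.txt [3, -6, 7, -9]->[-1, -7, -5, 5, 3]; result [-1, -7, -5, 5, 3, -1, -7, -5, 5, 3].
  assets.gen: runs — build.gen [3, -6, 7, -9, 3, -6, 7, -9]->[-1, -7, -5, 5, 3, -1, -7, -5, 5, 3]; result -1.
  core.gen: runs — lexer.txt [3, -6, 7, -9]->[-1, -7, -5, 5, 3]; result 5.
  schema.gen: runs — lexer.txt [3, -6, 7, -9]->[-1, -7, -5, 5, 3]; result -1.
  cache.gen: runs — core.gen 4->5; schema.gen 3->-1; result -1.
  omega.gen: runs — cache.gen 3->-1; cache.gen 3->-1; result 1.
  layout.gen: runs — omega.gen 9->1; result -1.
  parser.gen: runs — omega.gen 9->1; layout.gen -9->-1; result 1.
  shard.gen: runs — assets.gen 3->-1; parser.gen 9->1; result -1.
  meta.gen: runs — parser.gen 9->1; shard.gen 3->-1; result 0.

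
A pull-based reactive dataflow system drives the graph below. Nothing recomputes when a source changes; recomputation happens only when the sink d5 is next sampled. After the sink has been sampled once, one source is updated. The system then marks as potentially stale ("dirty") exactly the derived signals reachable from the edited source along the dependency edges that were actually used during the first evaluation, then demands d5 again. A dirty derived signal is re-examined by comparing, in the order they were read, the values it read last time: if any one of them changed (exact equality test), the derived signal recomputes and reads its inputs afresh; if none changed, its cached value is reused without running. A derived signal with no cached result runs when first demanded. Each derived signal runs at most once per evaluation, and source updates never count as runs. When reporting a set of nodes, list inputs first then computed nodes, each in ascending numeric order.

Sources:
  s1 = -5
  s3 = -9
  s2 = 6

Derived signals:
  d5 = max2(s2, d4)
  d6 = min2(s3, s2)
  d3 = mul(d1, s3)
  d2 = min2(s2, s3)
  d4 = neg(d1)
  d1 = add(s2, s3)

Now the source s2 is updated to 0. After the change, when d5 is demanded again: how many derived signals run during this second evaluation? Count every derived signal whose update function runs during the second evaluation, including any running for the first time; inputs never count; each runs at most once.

First evaluation (everything demanded from the output):
  d1 = add(6, -9) = -3
  d4 = neg(-3) = 3
  d5 = max2(6, 3) = 6

Propagation after the edit:
  d1: runs — s2 6->0; result -9.
  d4: runs — d1 -3->-9; result 9.
  d5: runs — s2 6->0; d4 3->9; result 9.

Derived signals that run: d1, d4, d5 — 3 in total.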